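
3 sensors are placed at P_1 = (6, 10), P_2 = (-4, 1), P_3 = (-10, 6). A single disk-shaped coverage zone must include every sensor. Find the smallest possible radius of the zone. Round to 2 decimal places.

8.25

Side lengths²: P_1P_2² = 181, P_1P_3² = 272, P_2P_3² = 61.
Since P_1P_3² = 272 ≥ 181 + 61 = 242, the angle opposite P_1P_3 is not acute, so the smallest enclosing circle has P_1P_3 as diameter.
Centre = midpoint of P_1P_3 = (-2, 8), r² = 272/4 = 68.
r = √68 ≈ 8.25.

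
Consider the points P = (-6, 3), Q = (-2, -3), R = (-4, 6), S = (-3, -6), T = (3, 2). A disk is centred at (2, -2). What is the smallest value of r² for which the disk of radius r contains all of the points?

100

The required radius is the distance from (2, -2) to the farthest point.
Squared distances: 89, 17, 100, 41, 17.
Maximum is 100, attained at R.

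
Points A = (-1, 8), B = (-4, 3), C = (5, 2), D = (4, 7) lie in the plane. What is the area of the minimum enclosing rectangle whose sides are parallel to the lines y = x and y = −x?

72

In coordinates u = x + y, v = x − y the rectangle is axis-aligned; the map (x,y)→(u,v) scales areas by 2.
u-values: 7, -1, 7, 11; range = 11 − (-1) = 12.
v-values: -9, -7, 3, -3; range = 3 − (-9) = 12.
Area = (12 × 12) / 2 = 72.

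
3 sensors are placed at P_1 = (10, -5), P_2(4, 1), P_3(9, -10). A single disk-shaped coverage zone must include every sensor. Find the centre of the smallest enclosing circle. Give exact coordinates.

(6.5, -4.5)

Side lengths²: P_1P_2² = 72, P_1P_3² = 26, P_2P_3² = 146.
Since P_2P_3² = 146 ≥ 72 + 26 = 98, the angle opposite P_2P_3 is not acute, so the smallest enclosing circle has P_2P_3 as diameter.
Centre = midpoint of P_2P_3 = (6.5, -4.5), r² = 146/4 = 36.5.
Centre = (6.5, -4.5).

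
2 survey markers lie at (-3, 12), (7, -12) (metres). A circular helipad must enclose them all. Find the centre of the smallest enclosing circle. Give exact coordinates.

The smallest circle enclosing two points has them as diameter endpoints.
Centre = midpoint = (2, 0); r² = |(-3, 12)−(7, -12)|²/4 = 676/4 = 169.
Centre = (2, 0).

(2, 0)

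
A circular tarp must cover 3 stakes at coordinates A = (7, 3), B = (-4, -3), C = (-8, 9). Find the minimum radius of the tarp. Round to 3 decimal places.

Side lengths²: AB² = 157, AC² = 261, BC² = 160.
Since AC² = 261 < 160 + 157 = 317, the triangle is acute, so the smallest enclosing circle is the circumcircle.
Circumcentre = (-27/26, 121/26), r² = 22765/338.
r = √(22765/338) ≈ 8.207.

8.207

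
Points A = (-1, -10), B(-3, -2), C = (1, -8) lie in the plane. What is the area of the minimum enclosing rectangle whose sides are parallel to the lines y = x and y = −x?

30

In coordinates u = x + y, v = x − y the rectangle is axis-aligned; the map (x,y)→(u,v) scales areas by 2.
u-values: -11, -5, -7; range = -5 − (-11) = 6.
v-values: 9, -1, 9; range = 9 − (-1) = 10.
Area = (6 × 10) / 2 = 30.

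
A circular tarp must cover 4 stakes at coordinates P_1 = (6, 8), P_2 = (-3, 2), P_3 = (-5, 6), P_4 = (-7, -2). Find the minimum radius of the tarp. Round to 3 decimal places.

8.201

A smallest enclosing disk is always determined by at most three of the input points on its boundary.
The farthest pair is P_1–P_4 with squared distance 269. The circle on this segment as diameter has centre (-0.5, 3) and r² = 269/4 = 67.25.
Check P_2: distance² to centre = 7.25 ≤ 67.25, so it lies inside.
All remaining points lie in this disk, and no smaller disk contains both endpoints, so this is the minimum enclosing circle.
r = √(67.25) ≈ 8.201.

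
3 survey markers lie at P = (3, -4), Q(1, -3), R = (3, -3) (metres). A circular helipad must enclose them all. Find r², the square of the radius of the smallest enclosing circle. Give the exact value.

1.25

Side lengths²: PQ² = 5, PR² = 1, QR² = 4.
Since PQ² = 5 ≥ 4 + 1 = 5, the angle opposite PQ is not acute, so the smallest enclosing circle has PQ as diameter.
Centre = midpoint of PQ = (2, -3.5), r² = 5/4 = 1.25.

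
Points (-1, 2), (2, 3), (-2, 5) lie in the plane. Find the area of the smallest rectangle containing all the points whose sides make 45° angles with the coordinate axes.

12

In coordinates u = x + y, v = x − y the rectangle is axis-aligned; the map (x,y)→(u,v) scales areas by 2.
u-values: 1, 5, 3; range = 5 − 1 = 4.
v-values: -3, -1, -7; range = -1 − (-7) = 6.
Area = (4 × 6) / 2 = 12.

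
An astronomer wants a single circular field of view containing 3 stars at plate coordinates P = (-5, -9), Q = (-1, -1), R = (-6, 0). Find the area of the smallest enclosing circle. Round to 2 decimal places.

69.19

Side lengths²: PQ² = 80, PR² = 82, QR² = 26.
Since PR² = 82 < 80 + 26 = 106, the triangle is acute, so the smallest enclosing circle is the circumcircle.
Circumcentre = (-47/11, -48/11), r² = 2665/121.
Area = π·r² = π·2665/121 ≈ 69.19.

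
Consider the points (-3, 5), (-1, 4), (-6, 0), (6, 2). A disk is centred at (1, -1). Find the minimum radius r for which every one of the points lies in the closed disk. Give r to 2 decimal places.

7.21

The required radius is the distance from (1, -1) to the farthest point.
Squared distances: 52, 29, 50, 34.
Maximum is 52, attained at (-3, 5).
r = √52 ≈ 7.21.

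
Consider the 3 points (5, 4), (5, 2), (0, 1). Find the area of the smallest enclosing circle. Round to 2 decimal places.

Call the three points A, B, C in the order given.
Side lengths²: AB² = 4, AC² = 34, BC² = 26.
Since AC² = 34 ≥ 26 + 4 = 30, the angle opposite AC is not acute, so the smallest enclosing circle has AC as diameter.
Centre = midpoint of AC = (2.5, 2.5), r² = 34/4 = 8.5.
Area = π·r² = π·8.5 ≈ 26.70.

26.70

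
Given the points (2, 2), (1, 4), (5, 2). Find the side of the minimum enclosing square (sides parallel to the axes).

The bounding box has width 4 and height 2.
An axis-aligned square enclosing the set must have side ≥ max(width, height).
So the minimum side is max(4, 2) = 4.

4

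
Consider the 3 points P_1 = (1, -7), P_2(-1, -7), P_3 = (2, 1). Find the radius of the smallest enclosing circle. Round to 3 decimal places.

Side lengths²: P_1P_2² = 4, P_1P_3² = 65, P_2P_3² = 73.
Since P_2P_3² = 73 ≥ 65 + 4 = 69, the angle opposite P_2P_3 is not acute, so the smallest enclosing circle has P_2P_3 as diameter.
Centre = midpoint of P_2P_3 = (0.5, -3), r² = 73/4 = 18.25.
r = √(18.25) ≈ 4.272.

4.272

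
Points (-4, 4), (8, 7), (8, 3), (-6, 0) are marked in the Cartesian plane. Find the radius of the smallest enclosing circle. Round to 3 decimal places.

7.826

By Welzl's lemma the MEC is supported by two points (diametrically opposite) or three points (on a circumcircle).
The farthest pair is (8, 7)–(-6, 0) with squared distance 245. The circle on this segment as diameter has centre (1, 3.5) and r² = 245/4 = 61.25.
Check (-4, 4): distance² to centre = 25.25 ≤ 61.25, so it lies inside.
All remaining points lie in this disk, and no smaller disk contains both endpoints, so this is the minimum enclosing circle.
r = √(61.25) ≈ 7.826.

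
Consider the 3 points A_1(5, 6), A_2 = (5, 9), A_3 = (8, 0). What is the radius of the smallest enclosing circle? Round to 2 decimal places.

Side lengths²: A_1A_2² = 9, A_1A_3² = 45, A_2A_3² = 90.
Since A_2A_3² = 90 ≥ 45 + 9 = 54, the angle opposite A_2A_3 is not acute, so the smallest enclosing circle has A_2A_3 as diameter.
Centre = midpoint of A_2A_3 = (6.5, 4.5), r² = 90/4 = 22.5.
r = √(22.5) ≈ 4.74.

4.74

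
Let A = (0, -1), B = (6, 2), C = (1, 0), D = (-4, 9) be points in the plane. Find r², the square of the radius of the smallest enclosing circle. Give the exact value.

A smallest enclosing disk is always determined by at most three of the input points on its boundary.
The minimum enclosing circle is determined by three boundary points: A, B, D.
Their circumcentre is (17/24, 61/12) with r² = 21605/576.
The farthest remaining point C is at distance² 14933/576 ≤ 21605/576.

21605/576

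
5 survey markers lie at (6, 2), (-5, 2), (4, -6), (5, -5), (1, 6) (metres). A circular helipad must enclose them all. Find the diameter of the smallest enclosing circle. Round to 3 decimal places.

12.787

The minimum enclosing circle is determined by three boundary points: (-5, 2), (4, -6), (1, 6).
Their circumcentre is (13/14, -11/28) with r² = 32045/784.
The farthest remaining point (5, -5) is at distance² 29637/784 ≤ 32045/784.
Diameter = 2r = 2√(32045/784) ≈ 12.787.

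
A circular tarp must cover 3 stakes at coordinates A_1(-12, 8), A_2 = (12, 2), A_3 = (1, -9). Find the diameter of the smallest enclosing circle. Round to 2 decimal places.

Side lengths²: A_1A_2² = 612, A_1A_3² = 458, A_2A_3² = 242.
Since A_1A_2² = 612 < 458 + 242 = 700, the triangle is acute, so the smallest enclosing circle is the circumcircle.
Circumcentre = (-0.4, 3.4), r² = 155.72.
Diameter = 2r = 2√(155.72) ≈ 24.96.

24.96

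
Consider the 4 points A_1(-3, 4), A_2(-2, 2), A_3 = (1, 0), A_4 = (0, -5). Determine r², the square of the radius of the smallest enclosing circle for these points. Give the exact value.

A smallest enclosing disk is always determined by at most three of the input points on its boundary.
The farthest pair is A_1–A_4 with squared distance 90. The circle on this segment as diameter has centre (-1.5, -0.5) and r² = 90/4 = 22.5.
Check A_2: distance² to centre = 6.5 ≤ 22.5, so it lies inside.
All remaining points lie in this disk, and no smaller disk contains both endpoints, so this is the minimum enclosing circle.

22.5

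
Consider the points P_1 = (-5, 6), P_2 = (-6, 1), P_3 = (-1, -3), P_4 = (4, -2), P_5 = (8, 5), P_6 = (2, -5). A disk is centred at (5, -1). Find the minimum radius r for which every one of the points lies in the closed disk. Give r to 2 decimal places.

The required radius is the distance from (5, -1) to the farthest point.
Squared distances: 149, 125, 40, 2, 45, 25.
Maximum is 149, attained at P_1.
r = √149 ≈ 12.21.

12.21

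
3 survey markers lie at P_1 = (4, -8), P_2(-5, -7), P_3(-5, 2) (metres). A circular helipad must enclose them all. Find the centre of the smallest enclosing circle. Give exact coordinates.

Side lengths²: P_1P_2² = 82, P_1P_3² = 181, P_2P_3² = 81.
Since P_1P_3² = 181 ≥ 82 + 81 = 163, the angle opposite P_1P_3 is not acute, so the smallest enclosing circle has P_1P_3 as diameter.
Centre = midpoint of P_1P_3 = (-0.5, -3), r² = 181/4 = 45.25.
Centre = (-0.5, -3).

(-0.5, -3)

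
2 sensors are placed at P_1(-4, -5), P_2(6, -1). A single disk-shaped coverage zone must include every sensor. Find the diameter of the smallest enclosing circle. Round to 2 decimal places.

The smallest circle enclosing two points has them as diameter endpoints.
Centre = midpoint = (1, -3); r² = |P_1P_2|²/4 = 116/4 = 29.
Diameter = 2r = 2√29 ≈ 10.77.

10.77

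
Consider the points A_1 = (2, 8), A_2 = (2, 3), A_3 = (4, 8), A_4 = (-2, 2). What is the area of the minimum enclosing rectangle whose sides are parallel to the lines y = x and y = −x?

In coordinates u = x + y, v = x − y the rectangle is axis-aligned; the map (x,y)→(u,v) scales areas by 2.
u-values: 10, 5, 12, 0; range = 12 − 0 = 12.
v-values: -6, -1, -4, -4; range = -1 − (-6) = 5.
Area = (12 × 5) / 2 = 30.

30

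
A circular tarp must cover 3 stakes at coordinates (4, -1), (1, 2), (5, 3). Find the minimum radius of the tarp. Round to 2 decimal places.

Call the three points A, B, C in the order given.
Side lengths²: AB² = 18, AC² = 17, BC² = 17.
Since AB² = 18 < 17 + 17 = 34, the triangle is acute, so the smallest enclosing circle is the circumcircle.
Circumcentre = (3.3, 1.3), r² = 5.78.
r = √(5.78) ≈ 2.40.

2.40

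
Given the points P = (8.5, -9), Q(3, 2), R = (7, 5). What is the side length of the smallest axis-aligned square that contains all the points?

The bounding box has width 5.5 and height 14.
An axis-aligned square enclosing the set must have side ≥ max(width, height).
So the minimum side is max(5.5, 14) = 14.

14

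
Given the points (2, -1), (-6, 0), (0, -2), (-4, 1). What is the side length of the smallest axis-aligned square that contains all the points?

The bounding box has width 8 and height 3.
An axis-aligned square enclosing the set must have side ≥ max(width, height).
So the minimum side is max(8, 3) = 8.

8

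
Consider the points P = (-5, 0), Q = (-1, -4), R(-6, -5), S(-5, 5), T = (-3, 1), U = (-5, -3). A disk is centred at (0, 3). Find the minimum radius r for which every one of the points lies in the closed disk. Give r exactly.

10

The required radius is the distance from (0, 3) to the farthest point.
Squared distances: 34, 50, 100, 29, 13, 61.
Maximum is 100, attained at R.
r = √100 = 10.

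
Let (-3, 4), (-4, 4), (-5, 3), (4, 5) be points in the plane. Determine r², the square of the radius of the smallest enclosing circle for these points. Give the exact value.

21.25

The minimum enclosing circle of a finite set is fixed by two of the points (as a diameter) or three (as a circumcircle).
The farthest pair is (-5, 3)–(4, 5) with squared distance 85. The circle on this segment as diameter has centre (-0.5, 4) and r² = 85/4 = 21.25.
Check (-3, 4): distance² to centre = 6.25 ≤ 21.25, so it lies inside.
All remaining points lie in this disk, and no smaller disk contains both endpoints, so this is the minimum enclosing circle.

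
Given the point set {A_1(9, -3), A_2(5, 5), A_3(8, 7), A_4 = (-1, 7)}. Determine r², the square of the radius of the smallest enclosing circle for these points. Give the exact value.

A smallest enclosing disk is always determined by at most three of the input points on its boundary.
The farthest pair is A_1–A_4 with squared distance 200. The circle on this segment as diameter has centre (4, 2) and r² = 200/4 = 50.
Check A_2: distance² to centre = 10 ≤ 50, so it lies inside.
All remaining points lie in this disk, and no smaller disk contains both endpoints, so this is the minimum enclosing circle.

50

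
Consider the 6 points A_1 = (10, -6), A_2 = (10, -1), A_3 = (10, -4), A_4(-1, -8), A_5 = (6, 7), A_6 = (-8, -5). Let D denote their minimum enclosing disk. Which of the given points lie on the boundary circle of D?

By Welzl's lemma the MEC is supported by two points (diametrically opposite) or three points (on a circumcircle).
The minimum enclosing circle is determined by three boundary points: A_1, A_5, A_6.
Their circumcentre is (28/23, -73/46) with r² = 204425/2116.
The farthest remaining point A_3 is at distance² 175537/2116 ≤ 204425/2116.
The points at distance exactly r from the centre are A_1, A_5, A_6 — 3 points.

A_1, A_5, A_6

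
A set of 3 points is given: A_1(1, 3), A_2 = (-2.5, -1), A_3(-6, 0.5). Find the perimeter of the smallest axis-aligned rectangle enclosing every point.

22

Width = max x − min x = 1 − (-6) = 7.
Height = max y − min y = 3 − (-1) = 4.
Perimeter = 2(7 + 4) = 22.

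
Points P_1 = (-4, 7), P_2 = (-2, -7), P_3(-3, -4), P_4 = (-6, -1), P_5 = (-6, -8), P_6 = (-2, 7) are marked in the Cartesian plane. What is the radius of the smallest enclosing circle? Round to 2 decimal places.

By Welzl's lemma the MEC is supported by two points (diametrically opposite) or three points (on a circumcircle).
The farthest pair is P_5–P_6 with squared distance 241. The circle on this segment as diameter has centre (-4, -0.5) and r² = 241/4 = 60.25.
Check P_1: distance² to centre = 56.25 ≤ 60.25, so it lies inside.
All remaining points lie in this disk, and no smaller disk contains both endpoints, so this is the minimum enclosing circle.
r = √(60.25) ≈ 7.76.

7.76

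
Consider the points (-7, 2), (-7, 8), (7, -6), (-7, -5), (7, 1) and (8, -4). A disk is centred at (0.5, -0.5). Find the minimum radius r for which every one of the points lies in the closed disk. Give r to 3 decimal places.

11.336

The required radius is the distance from (0.5, -0.5) to the farthest point.
Squared distances: 62.5, 128.5, 72.5, 76.5, 44.5, 68.5.
Maximum is 128.5, attained at (-7, 8).
r = √(128.5) ≈ 11.336.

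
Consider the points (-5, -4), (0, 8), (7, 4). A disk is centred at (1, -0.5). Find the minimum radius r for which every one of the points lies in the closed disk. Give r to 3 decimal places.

8.559

The required radius is the distance from (1, -0.5) to the farthest point.
Squared distances: 48.25, 73.25, 56.25.
Maximum is 73.25, attained at (0, 8).
r = √(73.25) ≈ 8.559.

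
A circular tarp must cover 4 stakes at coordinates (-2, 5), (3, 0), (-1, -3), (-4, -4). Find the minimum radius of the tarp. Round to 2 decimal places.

A smallest enclosing disk is always determined by at most three of the input points on its boundary.
The minimum enclosing circle is determined by three boundary points: (-2, 5), (3, 0), (-4, -4).
Their circumcentre is (-39/22, 5/22) with r² = 5525/242.
The farthest remaining point (-1, -3) is at distance² 2665/242 ≤ 5525/242.
r = √(5525/242) ≈ 4.78.

4.78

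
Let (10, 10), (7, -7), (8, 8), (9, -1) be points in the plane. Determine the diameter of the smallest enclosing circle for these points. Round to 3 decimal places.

By Welzl's lemma the MEC is supported by two points (diametrically opposite) or three points (on a circumcircle).
The farthest pair is (10, 10)–(7, -7) with squared distance 298. The circle on this segment as diameter has centre (8.5, 1.5) and r² = 298/4 = 74.5.
Check (8, 8): distance² to centre = 42.5 ≤ 74.5, so it lies inside.
All remaining points lie in this disk, and no smaller disk contains both endpoints, so this is the minimum enclosing circle.
Diameter = 2r = 2√(74.5) ≈ 17.263.

17.263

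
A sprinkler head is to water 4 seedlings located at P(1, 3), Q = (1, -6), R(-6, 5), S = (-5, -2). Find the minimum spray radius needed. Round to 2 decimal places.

6.52

The minimum enclosing circle of a finite set is fixed by two of the points (as a diameter) or three (as a circumcircle).
The farthest pair is Q–R with squared distance 170. The circle on this segment as diameter has centre (-2.5, -0.5) and r² = 170/4 = 42.5.
Check P: distance² to centre = 24.5 ≤ 42.5, so it lies inside.
All remaining points lie in this disk, and no smaller disk contains both endpoints, so this is the minimum enclosing circle.
r = √(42.5) ≈ 6.52.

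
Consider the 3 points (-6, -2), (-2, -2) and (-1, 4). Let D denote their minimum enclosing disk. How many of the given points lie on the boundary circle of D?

Call the three points A, B, C in the order given.
Side lengths²: AB² = 16, AC² = 61, BC² = 37.
Since AC² = 61 ≥ 37 + 16 = 53, the angle opposite AC is not acute, so the smallest enclosing circle has AC as diameter.
Centre = midpoint of AC = (-3.5, 1), r² = 61/4 = 15.25.
The points at distance exactly r from the centre are (-6, -2), (-1, 4) — 2 points.

2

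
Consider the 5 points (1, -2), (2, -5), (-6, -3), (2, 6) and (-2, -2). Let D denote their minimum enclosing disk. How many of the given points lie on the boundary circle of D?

By Welzl's lemma the MEC is supported by two points (diametrically opposite) or three points (on a circumcircle).
The minimum enclosing circle is determined by three boundary points: (2, -5), (-6, -3), (2, 6).
Their circumcentre is (-0.875, 0.5) with r² = 38.515625.
The farthest remaining point (1, -2) is at distance² 9.765625 ≤ 38.515625.
The points at distance exactly r from the centre are (2, -5), (-6, -3), (2, 6) — 3 points.

3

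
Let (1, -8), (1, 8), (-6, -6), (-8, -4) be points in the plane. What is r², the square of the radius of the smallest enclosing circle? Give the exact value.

A smallest enclosing disk is always determined by at most three of the input points on its boundary.
The minimum enclosing circle is determined by three boundary points: (1, -8), (1, 8), (-8, -4).
Their circumcentre is (-5/6, 0) with r² = 2425/36.
The farthest remaining point (-6, -6) is at distance² 2257/36 ≤ 2425/36.

2425/36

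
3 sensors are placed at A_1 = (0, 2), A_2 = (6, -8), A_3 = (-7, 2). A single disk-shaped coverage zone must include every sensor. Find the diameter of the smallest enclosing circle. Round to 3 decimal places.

16.401

Side lengths²: A_1A_2² = 136, A_1A_3² = 49, A_2A_3² = 269.
Since A_2A_3² = 269 ≥ 136 + 49 = 185, the angle opposite A_2A_3 is not acute, so the smallest enclosing circle has A_2A_3 as diameter.
Centre = midpoint of A_2A_3 = (-0.5, -3), r² = 269/4 = 67.25.
Diameter = 2r = 2√(67.25) ≈ 16.401.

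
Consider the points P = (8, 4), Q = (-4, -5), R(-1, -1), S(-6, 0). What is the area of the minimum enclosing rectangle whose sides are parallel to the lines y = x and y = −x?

105

In coordinates u = x + y, v = x − y the rectangle is axis-aligned; the map (x,y)→(u,v) scales areas by 2.
u-values: 12, -9, -2, -6; range = 12 − (-9) = 21.
v-values: 4, 1, 0, -6; range = 4 − (-6) = 10.
Area = (21 × 10) / 2 = 105.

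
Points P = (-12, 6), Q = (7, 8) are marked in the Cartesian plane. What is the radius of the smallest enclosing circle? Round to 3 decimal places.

9.552

The smallest circle enclosing two points has them as diameter endpoints.
Centre = midpoint = (-2.5, 7); r² = |PQ|²/4 = 365/4 = 91.25.
r = √(91.25) ≈ 9.552.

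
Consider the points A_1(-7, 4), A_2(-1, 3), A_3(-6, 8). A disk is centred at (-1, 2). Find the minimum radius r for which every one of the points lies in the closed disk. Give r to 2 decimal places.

7.81

The required radius is the distance from (-1, 2) to the farthest point.
Squared distances: 40, 1, 61.
Maximum is 61, attained at A_3.
r = √61 ≈ 7.81.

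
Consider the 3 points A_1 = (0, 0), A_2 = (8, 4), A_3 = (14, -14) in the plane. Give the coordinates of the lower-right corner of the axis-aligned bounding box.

x-range [0, 14], y-range [-14, 4].
The lower-right corner is (14, -14).

(14, -14)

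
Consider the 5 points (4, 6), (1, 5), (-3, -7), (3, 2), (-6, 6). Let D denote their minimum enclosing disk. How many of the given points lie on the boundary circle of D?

3

The minimum enclosing circle is determined by three boundary points: (4, 6), (-3, -7), (-6, 6).
Their circumcentre is (-1, 4/13) with r² = 9701/169.
The farthest remaining point (1, 5) is at distance² 4397/169 ≤ 9701/169.
The points at distance exactly r from the centre are (4, 6), (-3, -7), (-6, 6) — 3 points.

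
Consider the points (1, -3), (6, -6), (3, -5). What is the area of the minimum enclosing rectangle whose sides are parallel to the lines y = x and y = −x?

In coordinates u = x + y, v = x − y the rectangle is axis-aligned; the map (x,y)→(u,v) scales areas by 2.
u-values: -2, 0, -2; range = 0 − (-2) = 2.
v-values: 4, 12, 8; range = 12 − 4 = 8.
Area = (2 × 8) / 2 = 8.

8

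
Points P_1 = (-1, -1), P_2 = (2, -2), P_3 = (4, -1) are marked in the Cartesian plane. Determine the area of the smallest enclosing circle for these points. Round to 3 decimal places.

19.635

Side lengths²: P_1P_2² = 10, P_1P_3² = 25, P_2P_3² = 5.
Since P_1P_3² = 25 ≥ 10 + 5 = 15, the angle opposite P_1P_3 is not acute, so the smallest enclosing circle has P_1P_3 as diameter.
Centre = midpoint of P_1P_3 = (1.5, -1), r² = 25/4 = 6.25.
Area = π·r² = π·6.25 ≈ 19.635.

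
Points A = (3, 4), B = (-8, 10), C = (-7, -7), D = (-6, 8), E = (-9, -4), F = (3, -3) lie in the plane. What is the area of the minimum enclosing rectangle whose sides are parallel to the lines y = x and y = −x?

In coordinates u = x + y, v = x − y the rectangle is axis-aligned; the map (x,y)→(u,v) scales areas by 2.
u-values: 7, 2, -14, 2, -13, 0; range = 7 − (-14) = 21.
v-values: -1, -18, 0, -14, -5, 6; range = 6 − (-18) = 24.
Area = (21 × 24) / 2 = 252.

252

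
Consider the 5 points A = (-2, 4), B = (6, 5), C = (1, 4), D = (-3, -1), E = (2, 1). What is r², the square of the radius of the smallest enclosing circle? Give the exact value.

29.25

A smallest enclosing disk is always determined by at most three of the input points on its boundary.
The farthest pair is B–D with squared distance 117. The circle on this segment as diameter has centre (1.5, 2) and r² = 117/4 = 29.25.
Check A: distance² to centre = 16.25 ≤ 29.25, so it lies inside.
All remaining points lie in this disk, and no smaller disk contains both endpoints, so this is the minimum enclosing circle.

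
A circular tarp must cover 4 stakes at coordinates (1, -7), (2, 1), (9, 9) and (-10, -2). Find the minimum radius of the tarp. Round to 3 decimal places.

10.977

The minimum enclosing circle of a finite set is fixed by two of the points (as a diameter) or three (as a circumcircle).
The farthest pair is (9, 9)–(-10, -2) with squared distance 482. The circle on this segment as diameter has centre (-0.5, 3.5) and r² = 482/4 = 120.5.
Check (1, -7): distance² to centre = 112.5 ≤ 120.5, so it lies inside.
All remaining points lie in this disk, and no smaller disk contains both endpoints, so this is the minimum enclosing circle.
r = √(120.5) ≈ 10.977.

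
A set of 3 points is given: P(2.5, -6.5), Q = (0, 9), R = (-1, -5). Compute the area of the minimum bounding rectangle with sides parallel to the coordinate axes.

x ranges over [-1, 2.5], width 3.5.
y ranges over [-6.5, 9], height 15.5.
Area = 3.5 × 15.5 = 54.25.

54.25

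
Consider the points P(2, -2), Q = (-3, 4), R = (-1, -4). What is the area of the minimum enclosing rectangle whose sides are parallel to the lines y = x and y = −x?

In coordinates u = x + y, v = x − y the rectangle is axis-aligned; the map (x,y)→(u,v) scales areas by 2.
u-values: 0, 1, -5; range = 1 − (-5) = 6.
v-values: 4, -7, 3; range = 4 − (-7) = 11.
Area = (6 × 11) / 2 = 33.

33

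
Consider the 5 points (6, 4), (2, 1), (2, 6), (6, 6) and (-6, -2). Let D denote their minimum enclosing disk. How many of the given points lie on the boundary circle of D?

2

The farthest pair is (6, 6)–(-6, -2) with squared distance 208. The circle on this segment as diameter has centre (0, 2) and r² = 208/4 = 52.
Check (6, 4): distance² to centre = 40 ≤ 52, so it lies inside.
All remaining points lie in this disk, and no smaller disk contains both endpoints, so this is the minimum enclosing circle.
The points at distance exactly r from the centre are (6, 6), (-6, -2) — 2 points.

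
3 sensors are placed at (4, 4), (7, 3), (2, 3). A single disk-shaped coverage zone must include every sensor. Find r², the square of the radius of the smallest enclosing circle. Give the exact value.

6.25

Call the three points A, B, C in the order given.
Side lengths²: AB² = 10, AC² = 5, BC² = 25.
Since BC² = 25 ≥ 10 + 5 = 15, the angle opposite BC is not acute, so the smallest enclosing circle has BC as diameter.
Centre = midpoint of BC = (4.5, 3), r² = 25/4 = 6.25.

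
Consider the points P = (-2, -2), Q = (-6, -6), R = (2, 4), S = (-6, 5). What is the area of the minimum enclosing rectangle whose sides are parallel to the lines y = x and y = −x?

In coordinates u = x + y, v = x − y the rectangle is axis-aligned; the map (x,y)→(u,v) scales areas by 2.
u-values: -4, -12, 6, -1; range = 6 − (-12) = 18.
v-values: 0, 0, -2, -11; range = 0 − (-11) = 11.
Area = (18 × 11) / 2 = 99.

99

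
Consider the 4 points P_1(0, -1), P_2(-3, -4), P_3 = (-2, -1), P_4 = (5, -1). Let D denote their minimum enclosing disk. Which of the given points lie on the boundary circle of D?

P_2, P_4

A smallest enclosing disk is always determined by at most three of the input points on its boundary.
The farthest pair is P_2–P_4 with squared distance 73. The circle on this segment as diameter has centre (1, -2.5) and r² = 73/4 = 18.25.
Check P_1: distance² to centre = 3.25 ≤ 18.25, so it lies inside.
All remaining points lie in this disk, and no smaller disk contains both endpoints, so this is the minimum enclosing circle.
The points at distance exactly r from the centre are P_2, P_4 — 2 points.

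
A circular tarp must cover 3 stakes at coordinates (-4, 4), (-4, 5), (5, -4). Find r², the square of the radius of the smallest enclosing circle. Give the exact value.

Call the three points A, B, C in the order given.
Side lengths²: AB² = 1, AC² = 145, BC² = 162.
Since BC² = 162 ≥ 145 + 1 = 146, the angle opposite BC is not acute, so the smallest enclosing circle has BC as diameter.
Centre = midpoint of BC = (0.5, 0.5), r² = 162/4 = 40.5.

40.5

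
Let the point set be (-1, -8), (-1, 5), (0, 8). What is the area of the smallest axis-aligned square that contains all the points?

The bounding box has width 1 and height 16.
An axis-aligned square enclosing the set must have side ≥ max(width, height).
So the minimum side is max(1, 16) = 16.
Area = 16² = 256.

256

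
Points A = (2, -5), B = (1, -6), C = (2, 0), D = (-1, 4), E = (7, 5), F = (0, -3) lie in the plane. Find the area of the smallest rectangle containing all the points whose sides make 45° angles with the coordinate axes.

102

In coordinates u = x + y, v = x − y the rectangle is axis-aligned; the map (x,y)→(u,v) scales areas by 2.
u-values: -3, -5, 2, 3, 12, -3; range = 12 − (-5) = 17.
v-values: 7, 7, 2, -5, 2, 3; range = 7 − (-5) = 12.
Area = (17 × 12) / 2 = 102.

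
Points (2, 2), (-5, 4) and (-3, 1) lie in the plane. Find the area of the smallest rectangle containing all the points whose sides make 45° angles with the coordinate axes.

In coordinates u = x + y, v = x − y the rectangle is axis-aligned; the map (x,y)→(u,v) scales areas by 2.
u-values: 4, -1, -2; range = 4 − (-2) = 6.
v-values: 0, -9, -4; range = 0 − (-9) = 9.
Area = (6 × 9) / 2 = 27.

27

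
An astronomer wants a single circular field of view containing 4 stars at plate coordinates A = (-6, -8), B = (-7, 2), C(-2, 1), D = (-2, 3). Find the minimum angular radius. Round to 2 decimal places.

The minimum enclosing circle of a finite set is fixed by two of the points (as a diameter) or three (as a circumcircle).
The farthest pair is A–D with squared distance 137. The circle on this segment as diameter has centre (-4, -2.5) and r² = 137/4 = 34.25.
Check B: distance² to centre = 29.25 ≤ 34.25, so it lies inside.
All remaining points lie in this disk, and no smaller disk contains both endpoints, so this is the minimum enclosing circle.
r = √(34.25) ≈ 5.85.

5.85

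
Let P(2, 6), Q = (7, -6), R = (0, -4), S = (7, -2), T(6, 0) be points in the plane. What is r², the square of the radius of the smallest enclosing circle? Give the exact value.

A smallest enclosing disk is always determined by at most three of the input points on its boundary.
The farthest pair is P–Q with squared distance 169. The circle on this segment as diameter has centre (4.5, 0) and r² = 169/4 = 42.25.
Check R: distance² to centre = 36.25 ≤ 42.25, so it lies inside.
All remaining points lie in this disk, and no smaller disk contains both endpoints, so this is the minimum enclosing circle.

42.25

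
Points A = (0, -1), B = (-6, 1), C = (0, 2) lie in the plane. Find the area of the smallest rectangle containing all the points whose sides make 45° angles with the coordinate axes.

In coordinates u = x + y, v = x − y the rectangle is axis-aligned; the map (x,y)→(u,v) scales areas by 2.
u-values: -1, -5, 2; range = 2 − (-5) = 7.
v-values: 1, -7, -2; range = 1 − (-7) = 8.
Area = (7 × 8) / 2 = 28.

28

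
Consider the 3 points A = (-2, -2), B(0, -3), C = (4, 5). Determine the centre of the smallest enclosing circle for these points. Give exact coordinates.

Side lengths²: AB² = 5, AC² = 85, BC² = 80.
Since AC² = 85 ≥ 80 + 5 = 85, the angle opposite AC is not acute, so the smallest enclosing circle has AC as diameter.
Centre = midpoint of AC = (1, 1.5), r² = 85/4 = 21.25.
Centre = (1, 1.5).

(1, 1.5)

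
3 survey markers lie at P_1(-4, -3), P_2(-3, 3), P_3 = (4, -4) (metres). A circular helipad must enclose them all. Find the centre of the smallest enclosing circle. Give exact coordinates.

Side lengths²: P_1P_2² = 37, P_1P_3² = 65, P_2P_3² = 98.
Since P_2P_3² = 98 < 65 + 37 = 102, the triangle is acute, so the smallest enclosing circle is the circumcircle.
Circumcentre = (5/14, -9/14), r² = 2405/98.
Centre = (5/14, -9/14).

(5/14, -9/14)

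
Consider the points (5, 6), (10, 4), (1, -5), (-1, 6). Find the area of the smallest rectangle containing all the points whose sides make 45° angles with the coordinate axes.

117

In coordinates u = x + y, v = x − y the rectangle is axis-aligned; the map (x,y)→(u,v) scales areas by 2.
u-values: 11, 14, -4, 5; range = 14 − (-4) = 18.
v-values: -1, 6, 6, -7; range = 6 − (-7) = 13.
Area = (18 × 13) / 2 = 117.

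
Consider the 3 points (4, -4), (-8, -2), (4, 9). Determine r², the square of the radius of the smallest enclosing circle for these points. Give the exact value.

9805/144

Call the three points A, B, C in the order given.
Side lengths²: AB² = 148, AC² = 169, BC² = 265.
Since BC² = 265 < 169 + 148 = 317, the triangle is acute, so the smallest enclosing circle is the circumcircle.
Circumcentre = (-13/12, 2.5), r² = 9805/144.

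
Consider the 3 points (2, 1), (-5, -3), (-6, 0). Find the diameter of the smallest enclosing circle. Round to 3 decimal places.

8.222

Call the three points A, B, C in the order given.
Side lengths²: AB² = 65, AC² = 65, BC² = 10.
Since AC² = 65 < 65 + 10 = 75, the triangle is acute, so the smallest enclosing circle is the circumcircle.
Circumcentre = (-1.9, -0.3), r² = 16.9.
Diameter = 2r = 2√(16.9) ≈ 8.222.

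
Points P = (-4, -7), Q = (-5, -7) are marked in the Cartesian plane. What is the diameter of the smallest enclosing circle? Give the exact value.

The smallest circle enclosing two points has them as diameter endpoints.
Centre = midpoint = (-4.5, -7); r² = |PQ|²/4 = 1/4 = 0.25.
Diameter = 2r = 2√(0.25) = 1.

1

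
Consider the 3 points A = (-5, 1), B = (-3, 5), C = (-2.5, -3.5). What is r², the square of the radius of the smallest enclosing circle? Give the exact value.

Side lengths²: AB² = 20, AC² = 26.5, BC² = 72.5.
Since BC² = 72.5 ≥ 26.5 + 20 = 46.5, the angle opposite BC is not acute, so the smallest enclosing circle has BC as diameter.
Centre = midpoint of BC = (-2.75, 0.75), r² = 72.5/4 = 18.125.

18.125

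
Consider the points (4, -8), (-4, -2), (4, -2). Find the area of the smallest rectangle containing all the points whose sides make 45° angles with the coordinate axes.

In coordinates u = x + y, v = x − y the rectangle is axis-aligned; the map (x,y)→(u,v) scales areas by 2.
u-values: -4, -6, 2; range = 2 − (-6) = 8.
v-values: 12, -2, 6; range = 12 − (-2) = 14.
Area = (8 × 14) / 2 = 56.

56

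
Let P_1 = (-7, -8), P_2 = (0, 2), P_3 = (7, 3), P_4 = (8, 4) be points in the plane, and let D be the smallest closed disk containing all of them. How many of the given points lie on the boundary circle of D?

The farthest pair is P_1–P_4 with squared distance 369. The circle on this segment as diameter has centre (0.5, -2) and r² = 369/4 = 92.25.
Check P_2: distance² to centre = 16.25 ≤ 92.25, so it lies inside.
All remaining points lie in this disk, and no smaller disk contains both endpoints, so this is the minimum enclosing circle.
The points at distance exactly r from the centre are P_1, P_4 — 2 points.

2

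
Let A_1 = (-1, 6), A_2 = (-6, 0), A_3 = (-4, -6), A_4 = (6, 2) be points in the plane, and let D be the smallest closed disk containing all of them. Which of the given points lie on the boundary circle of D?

A_1, A_3, A_4

The minimum enclosing circle is determined by three boundary points: A_1, A_3, A_4.
Their circumcentre is (-0.125, -0.59375) with r² = 44.2431640625.
The farthest remaining point A_2 is at distance² 34.8681640625 ≤ 44.2431640625.
The points at distance exactly r from the centre are A_1, A_3, A_4 — 3 points.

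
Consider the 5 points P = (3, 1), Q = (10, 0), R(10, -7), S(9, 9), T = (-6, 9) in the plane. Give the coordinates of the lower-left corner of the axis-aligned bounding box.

x-range [-6, 10], y-range [-7, 9].
The lower-left corner is (-6, -7).

(-6, -7)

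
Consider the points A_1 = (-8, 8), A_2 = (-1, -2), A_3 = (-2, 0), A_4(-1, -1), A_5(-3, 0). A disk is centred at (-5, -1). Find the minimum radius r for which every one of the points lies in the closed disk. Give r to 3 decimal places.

The required radius is the distance from (-5, -1) to the farthest point.
Squared distances: 90, 17, 10, 16, 5.
Maximum is 90, attained at A_1.
r = √90 ≈ 9.487.

9.487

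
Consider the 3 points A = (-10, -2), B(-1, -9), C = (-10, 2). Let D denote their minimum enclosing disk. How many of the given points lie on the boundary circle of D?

Side lengths²: AB² = 130, AC² = 16, BC² = 202.
Since BC² = 202 ≥ 130 + 16 = 146, the angle opposite BC is not acute, so the smallest enclosing circle has BC as diameter.
Centre = midpoint of BC = (-5.5, -3.5), r² = 202/4 = 50.5.
The points at distance exactly r from the centre are B, C — 2 points.

2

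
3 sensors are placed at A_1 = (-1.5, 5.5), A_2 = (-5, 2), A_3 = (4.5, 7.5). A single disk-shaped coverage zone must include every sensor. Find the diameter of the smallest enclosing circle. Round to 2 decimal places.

10.98

Side lengths²: A_1A_2² = 24.5, A_1A_3² = 40, A_2A_3² = 120.5.
Since A_2A_3² = 120.5 ≥ 40 + 24.5 = 64.5, the angle opposite A_2A_3 is not acute, so the smallest enclosing circle has A_2A_3 as diameter.
Centre = midpoint of A_2A_3 = (-0.25, 4.75), r² = 120.5/4 = 30.125.
Diameter = 2r = 2√(30.125) ≈ 10.98.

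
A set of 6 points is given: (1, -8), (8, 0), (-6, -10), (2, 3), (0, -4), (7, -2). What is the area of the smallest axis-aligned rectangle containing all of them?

182

x ranges over [-6, 8], width 14.
y ranges over [-10, 3], height 13.
Area = 14 × 13 = 182.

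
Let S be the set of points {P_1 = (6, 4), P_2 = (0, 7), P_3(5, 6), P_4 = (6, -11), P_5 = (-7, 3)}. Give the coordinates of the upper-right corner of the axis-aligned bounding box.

(6, 7)

x-range [-7, 6], y-range [-11, 7].
The upper-right corner is (6, 7).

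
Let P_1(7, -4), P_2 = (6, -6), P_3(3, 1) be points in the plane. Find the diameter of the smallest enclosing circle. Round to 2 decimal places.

7.62

Side lengths²: P_1P_2² = 5, P_1P_3² = 41, P_2P_3² = 58.
Since P_2P_3² = 58 ≥ 41 + 5 = 46, the angle opposite P_2P_3 is not acute, so the smallest enclosing circle has P_2P_3 as diameter.
Centre = midpoint of P_2P_3 = (4.5, -2.5), r² = 58/4 = 14.5.
Diameter = 2r = 2√(14.5) ≈ 7.62.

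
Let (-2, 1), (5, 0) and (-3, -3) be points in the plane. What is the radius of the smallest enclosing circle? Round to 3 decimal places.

4.272

Call the three points A, B, C in the order given.
Side lengths²: AB² = 50, AC² = 17, BC² = 73.
Since BC² = 73 ≥ 50 + 17 = 67, the angle opposite BC is not acute, so the smallest enclosing circle has BC as diameter.
Centre = midpoint of BC = (1, -1.5), r² = 73/4 = 18.25.
r = √(18.25) ≈ 4.272.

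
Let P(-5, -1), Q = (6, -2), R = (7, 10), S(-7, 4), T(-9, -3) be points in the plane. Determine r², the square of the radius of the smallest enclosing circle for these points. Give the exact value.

A smallest enclosing disk is always determined by at most three of the input points on its boundary.
The farthest pair is R–T with squared distance 425. The circle on this segment as diameter has centre (-1, 3.5) and r² = 425/4 = 106.25.
Check P: distance² to centre = 36.25 ≤ 106.25, so it lies inside.
All remaining points lie in this disk, and no smaller disk contains both endpoints, so this is the minimum enclosing circle.

106.25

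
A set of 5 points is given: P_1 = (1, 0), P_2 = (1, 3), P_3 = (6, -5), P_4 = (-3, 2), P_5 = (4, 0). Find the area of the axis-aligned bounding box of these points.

x ranges over [-3, 6], width 9.
y ranges over [-5, 3], height 8.
Area = 9 × 8 = 72.

72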